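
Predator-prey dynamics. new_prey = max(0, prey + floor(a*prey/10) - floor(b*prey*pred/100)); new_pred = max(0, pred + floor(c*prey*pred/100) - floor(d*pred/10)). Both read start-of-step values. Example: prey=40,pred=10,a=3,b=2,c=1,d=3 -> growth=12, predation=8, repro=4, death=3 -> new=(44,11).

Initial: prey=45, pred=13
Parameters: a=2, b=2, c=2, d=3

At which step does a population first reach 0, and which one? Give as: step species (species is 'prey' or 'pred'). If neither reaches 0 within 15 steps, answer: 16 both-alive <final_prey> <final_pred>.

Answer: 16 both-alive 1 3

Derivation:
Step 1: prey: 45+9-11=43; pred: 13+11-3=21
Step 2: prey: 43+8-18=33; pred: 21+18-6=33
Step 3: prey: 33+6-21=18; pred: 33+21-9=45
Step 4: prey: 18+3-16=5; pred: 45+16-13=48
Step 5: prey: 5+1-4=2; pred: 48+4-14=38
Step 6: prey: 2+0-1=1; pred: 38+1-11=28
Step 7: prey: 1+0-0=1; pred: 28+0-8=20
Step 8: prey: 1+0-0=1; pred: 20+0-6=14
Step 9: prey: 1+0-0=1; pred: 14+0-4=10
Step 10: prey: 1+0-0=1; pred: 10+0-3=7
Step 11: prey: 1+0-0=1; pred: 7+0-2=5
Step 12: prey: 1+0-0=1; pred: 5+0-1=4
Step 13: prey: 1+0-0=1; pred: 4+0-1=3
Step 14: prey: 1+0-0=1; pred: 3+0-0=3
Steps 15-15: state stable at prey=1, pred=3 (no change)
No extinction within 15 steps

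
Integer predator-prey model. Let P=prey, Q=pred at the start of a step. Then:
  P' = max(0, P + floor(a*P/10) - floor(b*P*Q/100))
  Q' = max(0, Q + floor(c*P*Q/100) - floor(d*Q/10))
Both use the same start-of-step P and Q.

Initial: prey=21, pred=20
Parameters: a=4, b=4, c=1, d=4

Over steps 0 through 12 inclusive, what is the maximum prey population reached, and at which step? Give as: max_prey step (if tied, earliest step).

Step 1: prey: 21+8-16=13; pred: 20+4-8=16
Step 2: prey: 13+5-8=10; pred: 16+2-6=12
Step 3: prey: 10+4-4=10; pred: 12+1-4=9
Step 4: prey: 10+4-3=11; pred: 9+0-3=6
Step 5: prey: 11+4-2=13; pred: 6+0-2=4
Step 6: prey: 13+5-2=16; pred: 4+0-1=3
Step 7: prey: 16+6-1=21; pred: 3+0-1=2
Step 8: prey: 21+8-1=28; pred: 2+0-0=2
Step 9: prey: 28+11-2=37; pred: 2+0-0=2
Step 10: prey: 37+14-2=49; pred: 2+0-0=2
Step 11: prey: 49+19-3=65; pred: 2+0-0=2
Step 12: prey: 65+26-5=86; pred: 2+1-0=3
Max prey = 86 at step 12

Answer: 86 12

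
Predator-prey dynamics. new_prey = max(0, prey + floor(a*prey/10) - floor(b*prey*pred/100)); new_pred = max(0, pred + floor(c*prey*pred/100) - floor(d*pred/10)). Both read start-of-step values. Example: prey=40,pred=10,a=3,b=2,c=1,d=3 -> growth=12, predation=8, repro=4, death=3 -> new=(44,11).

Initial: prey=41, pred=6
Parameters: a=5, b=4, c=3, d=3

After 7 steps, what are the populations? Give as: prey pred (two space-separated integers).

Answer: 0 31

Derivation:
Step 1: prey: 41+20-9=52; pred: 6+7-1=12
Step 2: prey: 52+26-24=54; pred: 12+18-3=27
Step 3: prey: 54+27-58=23; pred: 27+43-8=62
Step 4: prey: 23+11-57=0; pred: 62+42-18=86
Step 5: prey: 0+0-0=0; pred: 86+0-25=61
Step 6: prey: 0+0-0=0; pred: 61+0-18=43
Step 7: prey: 0+0-0=0; pred: 43+0-12=31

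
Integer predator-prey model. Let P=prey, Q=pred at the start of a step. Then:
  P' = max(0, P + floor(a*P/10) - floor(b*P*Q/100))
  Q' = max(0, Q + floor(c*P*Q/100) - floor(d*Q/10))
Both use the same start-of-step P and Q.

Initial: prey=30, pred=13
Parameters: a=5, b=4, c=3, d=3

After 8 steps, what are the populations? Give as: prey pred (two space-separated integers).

Step 1: prey: 30+15-15=30; pred: 13+11-3=21
Step 2: prey: 30+15-25=20; pred: 21+18-6=33
Step 3: prey: 20+10-26=4; pred: 33+19-9=43
Step 4: prey: 4+2-6=0; pred: 43+5-12=36
Step 5: prey: 0+0-0=0; pred: 36+0-10=26
Step 6: prey: 0+0-0=0; pred: 26+0-7=19
Step 7: prey: 0+0-0=0; pred: 19+0-5=14
Step 8: prey: 0+0-0=0; pred: 14+0-4=10

Answer: 0 10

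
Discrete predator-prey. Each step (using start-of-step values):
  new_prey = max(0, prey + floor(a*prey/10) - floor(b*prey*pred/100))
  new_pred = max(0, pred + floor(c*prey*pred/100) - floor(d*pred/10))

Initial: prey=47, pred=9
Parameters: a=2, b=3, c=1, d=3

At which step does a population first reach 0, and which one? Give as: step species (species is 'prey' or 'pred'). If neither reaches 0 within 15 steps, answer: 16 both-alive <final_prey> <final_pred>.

Answer: 16 both-alive 17 3

Derivation:
Step 1: prey: 47+9-12=44; pred: 9+4-2=11
Step 2: prey: 44+8-14=38; pred: 11+4-3=12
Step 3: prey: 38+7-13=32; pred: 12+4-3=13
Step 4: prey: 32+6-12=26; pred: 13+4-3=14
Step 5: prey: 26+5-10=21; pred: 14+3-4=13
Step 6: prey: 21+4-8=17; pred: 13+2-3=12
Step 7: prey: 17+3-6=14; pred: 12+2-3=11
Step 8: prey: 14+2-4=12; pred: 11+1-3=9
Step 9: prey: 12+2-3=11; pred: 9+1-2=8
Step 10: prey: 11+2-2=11; pred: 8+0-2=6
Step 11: prey: 11+2-1=12; pred: 6+0-1=5
Step 12: prey: 12+2-1=13; pred: 5+0-1=4
Step 13: prey: 13+2-1=14; pred: 4+0-1=3
Step 14: prey: 14+2-1=15; pred: 3+0-0=3
Step 15: prey: 15+3-1=17; pred: 3+0-0=3
No extinction within 15 steps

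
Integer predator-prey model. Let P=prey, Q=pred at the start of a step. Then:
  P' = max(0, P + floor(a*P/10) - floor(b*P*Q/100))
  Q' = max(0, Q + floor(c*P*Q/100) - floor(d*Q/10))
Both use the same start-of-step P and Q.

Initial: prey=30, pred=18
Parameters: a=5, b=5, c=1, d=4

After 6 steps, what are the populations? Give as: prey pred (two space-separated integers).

Step 1: prey: 30+15-27=18; pred: 18+5-7=16
Step 2: prey: 18+9-14=13; pred: 16+2-6=12
Step 3: prey: 13+6-7=12; pred: 12+1-4=9
Step 4: prey: 12+6-5=13; pred: 9+1-3=7
Step 5: prey: 13+6-4=15; pred: 7+0-2=5
Step 6: prey: 15+7-3=19; pred: 5+0-2=3

Answer: 19 3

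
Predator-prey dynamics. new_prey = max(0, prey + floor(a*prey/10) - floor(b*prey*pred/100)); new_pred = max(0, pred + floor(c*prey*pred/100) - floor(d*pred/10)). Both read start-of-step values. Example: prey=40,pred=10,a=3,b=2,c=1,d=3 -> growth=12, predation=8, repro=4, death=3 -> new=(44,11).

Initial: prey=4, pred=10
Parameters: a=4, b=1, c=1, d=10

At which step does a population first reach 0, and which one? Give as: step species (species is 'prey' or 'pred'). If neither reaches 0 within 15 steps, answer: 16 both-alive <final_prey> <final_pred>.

Answer: 1 pred

Derivation:
Step 1: prey: 4+1-0=5; pred: 10+0-10=0
First extinction: pred at step 1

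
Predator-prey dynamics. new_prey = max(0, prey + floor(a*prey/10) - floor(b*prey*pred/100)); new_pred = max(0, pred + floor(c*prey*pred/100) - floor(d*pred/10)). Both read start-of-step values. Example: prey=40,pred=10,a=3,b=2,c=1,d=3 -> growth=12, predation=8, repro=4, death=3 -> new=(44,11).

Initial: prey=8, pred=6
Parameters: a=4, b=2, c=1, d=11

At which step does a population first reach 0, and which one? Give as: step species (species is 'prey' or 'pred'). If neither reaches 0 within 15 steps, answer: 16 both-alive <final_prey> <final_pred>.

Step 1: prey: 8+3-0=11; pred: 6+0-6=0
First extinction: pred at step 1

Answer: 1 pred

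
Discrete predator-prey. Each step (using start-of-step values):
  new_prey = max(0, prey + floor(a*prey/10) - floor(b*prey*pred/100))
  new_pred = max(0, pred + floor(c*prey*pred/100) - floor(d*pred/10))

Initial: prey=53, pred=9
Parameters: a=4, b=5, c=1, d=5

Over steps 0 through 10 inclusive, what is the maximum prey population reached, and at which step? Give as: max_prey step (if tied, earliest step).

Step 1: prey: 53+21-23=51; pred: 9+4-4=9
Step 2: prey: 51+20-22=49; pred: 9+4-4=9
Step 3: prey: 49+19-22=46; pred: 9+4-4=9
Step 4: prey: 46+18-20=44; pred: 9+4-4=9
Step 5: prey: 44+17-19=42; pred: 9+3-4=8
Step 6: prey: 42+16-16=42; pred: 8+3-4=7
Step 7: prey: 42+16-14=44; pred: 7+2-3=6
Step 8: prey: 44+17-13=48; pred: 6+2-3=5
Step 9: prey: 48+19-12=55; pred: 5+2-2=5
Step 10: prey: 55+22-13=64; pred: 5+2-2=5
Max prey = 64 at step 10

Answer: 64 10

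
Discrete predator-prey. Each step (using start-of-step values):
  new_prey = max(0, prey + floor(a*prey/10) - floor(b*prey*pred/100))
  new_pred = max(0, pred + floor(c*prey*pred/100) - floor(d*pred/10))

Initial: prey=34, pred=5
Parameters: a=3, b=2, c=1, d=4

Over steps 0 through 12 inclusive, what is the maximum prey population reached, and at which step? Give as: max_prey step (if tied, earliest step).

Step 1: prey: 34+10-3=41; pred: 5+1-2=4
Step 2: prey: 41+12-3=50; pred: 4+1-1=4
Step 3: prey: 50+15-4=61; pred: 4+2-1=5
Step 4: prey: 61+18-6=73; pred: 5+3-2=6
Step 5: prey: 73+21-8=86; pred: 6+4-2=8
Step 6: prey: 86+25-13=98; pred: 8+6-3=11
Step 7: prey: 98+29-21=106; pred: 11+10-4=17
Step 8: prey: 106+31-36=101; pred: 17+18-6=29
Step 9: prey: 101+30-58=73; pred: 29+29-11=47
Step 10: prey: 73+21-68=26; pred: 47+34-18=63
Step 11: prey: 26+7-32=1; pred: 63+16-25=54
Step 12: prey: 1+0-1=0; pred: 54+0-21=33
Max prey = 106 at step 7

Answer: 106 7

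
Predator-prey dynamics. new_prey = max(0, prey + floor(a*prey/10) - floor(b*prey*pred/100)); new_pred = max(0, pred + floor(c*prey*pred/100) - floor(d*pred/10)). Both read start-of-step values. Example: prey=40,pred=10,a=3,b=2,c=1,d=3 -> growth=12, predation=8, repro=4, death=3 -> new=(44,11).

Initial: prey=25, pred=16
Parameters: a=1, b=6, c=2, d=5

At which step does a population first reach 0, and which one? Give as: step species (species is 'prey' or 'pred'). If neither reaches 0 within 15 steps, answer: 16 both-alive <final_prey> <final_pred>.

Step 1: prey: 25+2-24=3; pred: 16+8-8=16
Step 2: prey: 3+0-2=1; pred: 16+0-8=8
Step 3: prey: 1+0-0=1; pred: 8+0-4=4
Step 4: prey: 1+0-0=1; pred: 4+0-2=2
Step 5: prey: 1+0-0=1; pred: 2+0-1=1
Step 6: prey: 1+0-0=1; pred: 1+0-0=1
Steps 7-15: state stable at prey=1, pred=1 (no change)
No extinction within 15 steps

Answer: 16 both-alive 1 1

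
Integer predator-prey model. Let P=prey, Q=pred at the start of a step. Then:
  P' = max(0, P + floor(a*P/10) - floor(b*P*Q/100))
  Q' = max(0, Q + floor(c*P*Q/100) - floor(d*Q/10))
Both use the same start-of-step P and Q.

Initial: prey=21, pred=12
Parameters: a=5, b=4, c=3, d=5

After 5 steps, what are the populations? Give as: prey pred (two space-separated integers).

Answer: 13 17

Derivation:
Step 1: prey: 21+10-10=21; pred: 12+7-6=13
Step 2: prey: 21+10-10=21; pred: 13+8-6=15
Step 3: prey: 21+10-12=19; pred: 15+9-7=17
Step 4: prey: 19+9-12=16; pred: 17+9-8=18
Step 5: prey: 16+8-11=13; pred: 18+8-9=17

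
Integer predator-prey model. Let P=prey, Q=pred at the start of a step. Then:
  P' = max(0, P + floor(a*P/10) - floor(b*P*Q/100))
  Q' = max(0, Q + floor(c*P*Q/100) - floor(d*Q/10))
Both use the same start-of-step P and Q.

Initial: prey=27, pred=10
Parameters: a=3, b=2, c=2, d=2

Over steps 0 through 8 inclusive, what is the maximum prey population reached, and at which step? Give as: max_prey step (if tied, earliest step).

Answer: 32 2

Derivation:
Step 1: prey: 27+8-5=30; pred: 10+5-2=13
Step 2: prey: 30+9-7=32; pred: 13+7-2=18
Step 3: prey: 32+9-11=30; pred: 18+11-3=26
Step 4: prey: 30+9-15=24; pred: 26+15-5=36
Step 5: prey: 24+7-17=14; pred: 36+17-7=46
Step 6: prey: 14+4-12=6; pred: 46+12-9=49
Step 7: prey: 6+1-5=2; pred: 49+5-9=45
Step 8: prey: 2+0-1=1; pred: 45+1-9=37
Max prey = 32 at step 2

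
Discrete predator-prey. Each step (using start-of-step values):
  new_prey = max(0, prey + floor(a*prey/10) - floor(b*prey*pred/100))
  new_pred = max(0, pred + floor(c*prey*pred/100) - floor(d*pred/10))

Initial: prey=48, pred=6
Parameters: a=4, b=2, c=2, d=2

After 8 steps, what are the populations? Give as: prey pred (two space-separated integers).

Step 1: prey: 48+19-5=62; pred: 6+5-1=10
Step 2: prey: 62+24-12=74; pred: 10+12-2=20
Step 3: prey: 74+29-29=74; pred: 20+29-4=45
Step 4: prey: 74+29-66=37; pred: 45+66-9=102
Step 5: prey: 37+14-75=0; pred: 102+75-20=157
Step 6: prey: 0+0-0=0; pred: 157+0-31=126
Step 7: prey: 0+0-0=0; pred: 126+0-25=101
Step 8: prey: 0+0-0=0; pred: 101+0-20=81

Answer: 0 81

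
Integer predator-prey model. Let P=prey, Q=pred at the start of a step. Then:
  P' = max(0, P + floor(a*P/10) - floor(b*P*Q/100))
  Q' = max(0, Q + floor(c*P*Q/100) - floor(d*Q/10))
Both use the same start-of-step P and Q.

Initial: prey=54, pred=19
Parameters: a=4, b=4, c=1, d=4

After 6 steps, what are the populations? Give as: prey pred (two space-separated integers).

Step 1: prey: 54+21-41=34; pred: 19+10-7=22
Step 2: prey: 34+13-29=18; pred: 22+7-8=21
Step 3: prey: 18+7-15=10; pred: 21+3-8=16
Step 4: prey: 10+4-6=8; pred: 16+1-6=11
Step 5: prey: 8+3-3=8; pred: 11+0-4=7
Step 6: prey: 8+3-2=9; pred: 7+0-2=5

Answer: 9 5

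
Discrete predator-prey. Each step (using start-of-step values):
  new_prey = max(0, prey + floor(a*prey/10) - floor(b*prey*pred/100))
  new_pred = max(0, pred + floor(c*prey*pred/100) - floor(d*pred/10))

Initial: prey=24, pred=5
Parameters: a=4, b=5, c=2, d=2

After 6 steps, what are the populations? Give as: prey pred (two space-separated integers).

Answer: 7 22

Derivation:
Step 1: prey: 24+9-6=27; pred: 5+2-1=6
Step 2: prey: 27+10-8=29; pred: 6+3-1=8
Step 3: prey: 29+11-11=29; pred: 8+4-1=11
Step 4: prey: 29+11-15=25; pred: 11+6-2=15
Step 5: prey: 25+10-18=17; pred: 15+7-3=19
Step 6: prey: 17+6-16=7; pred: 19+6-3=22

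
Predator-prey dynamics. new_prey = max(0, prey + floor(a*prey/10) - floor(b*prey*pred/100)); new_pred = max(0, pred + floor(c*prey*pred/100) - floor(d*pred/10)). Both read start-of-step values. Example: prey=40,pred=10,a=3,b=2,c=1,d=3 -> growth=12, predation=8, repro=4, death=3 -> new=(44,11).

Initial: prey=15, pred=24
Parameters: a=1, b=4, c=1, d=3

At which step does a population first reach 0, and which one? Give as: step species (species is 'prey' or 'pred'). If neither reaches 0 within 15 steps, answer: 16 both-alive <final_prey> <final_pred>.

Step 1: prey: 15+1-14=2; pred: 24+3-7=20
Step 2: prey: 2+0-1=1; pred: 20+0-6=14
Step 3: prey: 1+0-0=1; pred: 14+0-4=10
Step 4: prey: 1+0-0=1; pred: 10+0-3=7
Step 5: prey: 1+0-0=1; pred: 7+0-2=5
Step 6: prey: 1+0-0=1; pred: 5+0-1=4
Step 7: prey: 1+0-0=1; pred: 4+0-1=3
Step 8: prey: 1+0-0=1; pred: 3+0-0=3
Steps 9-15: state stable at prey=1, pred=3 (no change)
No extinction within 15 steps

Answer: 16 both-alive 1 3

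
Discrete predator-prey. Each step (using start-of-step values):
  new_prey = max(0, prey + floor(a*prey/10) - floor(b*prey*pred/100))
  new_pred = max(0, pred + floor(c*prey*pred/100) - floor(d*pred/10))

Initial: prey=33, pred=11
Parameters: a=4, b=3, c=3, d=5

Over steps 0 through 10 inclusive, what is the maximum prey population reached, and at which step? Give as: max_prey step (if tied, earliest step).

Answer: 36 1

Derivation:
Step 1: prey: 33+13-10=36; pred: 11+10-5=16
Step 2: prey: 36+14-17=33; pred: 16+17-8=25
Step 3: prey: 33+13-24=22; pred: 25+24-12=37
Step 4: prey: 22+8-24=6; pred: 37+24-18=43
Step 5: prey: 6+2-7=1; pred: 43+7-21=29
Step 6: prey: 1+0-0=1; pred: 29+0-14=15
Step 7: prey: 1+0-0=1; pred: 15+0-7=8
Step 8: prey: 1+0-0=1; pred: 8+0-4=4
Step 9: prey: 1+0-0=1; pred: 4+0-2=2
Step 10: prey: 1+0-0=1; pred: 2+0-1=1
Max prey = 36 at step 1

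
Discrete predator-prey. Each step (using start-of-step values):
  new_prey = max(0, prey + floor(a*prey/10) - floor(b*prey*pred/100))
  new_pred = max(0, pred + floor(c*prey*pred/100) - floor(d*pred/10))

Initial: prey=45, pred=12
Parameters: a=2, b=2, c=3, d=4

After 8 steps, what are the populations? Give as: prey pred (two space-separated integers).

Answer: 0 9

Derivation:
Step 1: prey: 45+9-10=44; pred: 12+16-4=24
Step 2: prey: 44+8-21=31; pred: 24+31-9=46
Step 3: prey: 31+6-28=9; pred: 46+42-18=70
Step 4: prey: 9+1-12=0; pred: 70+18-28=60
Step 5: prey: 0+0-0=0; pred: 60+0-24=36
Step 6: prey: 0+0-0=0; pred: 36+0-14=22
Step 7: prey: 0+0-0=0; pred: 22+0-8=14
Step 8: prey: 0+0-0=0; pred: 14+0-5=9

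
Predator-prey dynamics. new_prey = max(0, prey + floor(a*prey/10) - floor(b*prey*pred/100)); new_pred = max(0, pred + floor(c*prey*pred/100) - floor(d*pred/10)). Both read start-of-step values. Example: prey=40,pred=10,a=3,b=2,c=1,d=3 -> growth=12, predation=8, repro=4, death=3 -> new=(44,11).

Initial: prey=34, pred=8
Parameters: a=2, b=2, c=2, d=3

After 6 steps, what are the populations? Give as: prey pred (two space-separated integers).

Step 1: prey: 34+6-5=35; pred: 8+5-2=11
Step 2: prey: 35+7-7=35; pred: 11+7-3=15
Step 3: prey: 35+7-10=32; pred: 15+10-4=21
Step 4: prey: 32+6-13=25; pred: 21+13-6=28
Step 5: prey: 25+5-14=16; pred: 28+14-8=34
Step 6: prey: 16+3-10=9; pred: 34+10-10=34

Answer: 9 34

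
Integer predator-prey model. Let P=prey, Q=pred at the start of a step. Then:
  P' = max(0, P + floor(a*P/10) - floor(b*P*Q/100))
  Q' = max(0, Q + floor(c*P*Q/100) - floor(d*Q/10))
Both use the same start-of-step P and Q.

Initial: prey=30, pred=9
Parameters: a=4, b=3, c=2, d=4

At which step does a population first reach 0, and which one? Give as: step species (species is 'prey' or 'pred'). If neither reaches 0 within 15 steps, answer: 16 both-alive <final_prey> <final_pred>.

Step 1: prey: 30+12-8=34; pred: 9+5-3=11
Step 2: prey: 34+13-11=36; pred: 11+7-4=14
Step 3: prey: 36+14-15=35; pred: 14+10-5=19
Step 4: prey: 35+14-19=30; pred: 19+13-7=25
Step 5: prey: 30+12-22=20; pred: 25+15-10=30
Step 6: prey: 20+8-18=10; pred: 30+12-12=30
Step 7: prey: 10+4-9=5; pred: 30+6-12=24
Step 8: prey: 5+2-3=4; pred: 24+2-9=17
Step 9: prey: 4+1-2=3; pred: 17+1-6=12
Step 10: prey: 3+1-1=3; pred: 12+0-4=8
Step 11: prey: 3+1-0=4; pred: 8+0-3=5
Step 12: prey: 4+1-0=5; pred: 5+0-2=3
Step 13: prey: 5+2-0=7; pred: 3+0-1=2
Step 14: prey: 7+2-0=9; pred: 2+0-0=2
Step 15: prey: 9+3-0=12; pred: 2+0-0=2
No extinction within 15 steps

Answer: 16 both-alive 12 2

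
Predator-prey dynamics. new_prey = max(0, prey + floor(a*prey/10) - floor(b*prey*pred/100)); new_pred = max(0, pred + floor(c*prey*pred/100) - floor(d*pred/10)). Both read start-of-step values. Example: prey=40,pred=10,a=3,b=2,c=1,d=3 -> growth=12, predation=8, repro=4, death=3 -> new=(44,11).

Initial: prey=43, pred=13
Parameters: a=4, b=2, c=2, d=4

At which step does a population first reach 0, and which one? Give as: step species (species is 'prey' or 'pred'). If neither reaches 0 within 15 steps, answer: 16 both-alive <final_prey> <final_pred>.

Answer: 6 prey

Derivation:
Step 1: prey: 43+17-11=49; pred: 13+11-5=19
Step 2: prey: 49+19-18=50; pred: 19+18-7=30
Step 3: prey: 50+20-30=40; pred: 30+30-12=48
Step 4: prey: 40+16-38=18; pred: 48+38-19=67
Step 5: prey: 18+7-24=1; pred: 67+24-26=65
Step 6: prey: 1+0-1=0; pred: 65+1-26=40
First extinction: prey at step 6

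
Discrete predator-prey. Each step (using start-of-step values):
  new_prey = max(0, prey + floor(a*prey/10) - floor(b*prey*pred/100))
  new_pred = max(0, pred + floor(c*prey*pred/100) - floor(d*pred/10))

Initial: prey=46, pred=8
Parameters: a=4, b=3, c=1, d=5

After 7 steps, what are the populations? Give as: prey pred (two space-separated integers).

Step 1: prey: 46+18-11=53; pred: 8+3-4=7
Step 2: prey: 53+21-11=63; pred: 7+3-3=7
Step 3: prey: 63+25-13=75; pred: 7+4-3=8
Step 4: prey: 75+30-18=87; pred: 8+6-4=10
Step 5: prey: 87+34-26=95; pred: 10+8-5=13
Step 6: prey: 95+38-37=96; pred: 13+12-6=19
Step 7: prey: 96+38-54=80; pred: 19+18-9=28

Answer: 80 28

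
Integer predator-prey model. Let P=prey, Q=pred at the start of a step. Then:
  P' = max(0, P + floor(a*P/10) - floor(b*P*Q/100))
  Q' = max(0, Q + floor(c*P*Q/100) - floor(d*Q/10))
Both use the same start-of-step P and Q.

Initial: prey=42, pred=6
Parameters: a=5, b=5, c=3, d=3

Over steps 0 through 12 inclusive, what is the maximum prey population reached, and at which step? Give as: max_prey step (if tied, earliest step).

Step 1: prey: 42+21-12=51; pred: 6+7-1=12
Step 2: prey: 51+25-30=46; pred: 12+18-3=27
Step 3: prey: 46+23-62=7; pred: 27+37-8=56
Step 4: prey: 7+3-19=0; pred: 56+11-16=51
Step 5: prey: 0+0-0=0; pred: 51+0-15=36
Step 6: prey: 0+0-0=0; pred: 36+0-10=26
Step 7: prey: 0+0-0=0; pred: 26+0-7=19
Step 8: prey: 0+0-0=0; pred: 19+0-5=14
Step 9: prey: 0+0-0=0; pred: 14+0-4=10
Step 10: prey: 0+0-0=0; pred: 10+0-3=7
Step 11: prey: 0+0-0=0; pred: 7+0-2=5
Step 12: prey: 0+0-0=0; pred: 5+0-1=4
Max prey = 51 at step 1

Answer: 51 1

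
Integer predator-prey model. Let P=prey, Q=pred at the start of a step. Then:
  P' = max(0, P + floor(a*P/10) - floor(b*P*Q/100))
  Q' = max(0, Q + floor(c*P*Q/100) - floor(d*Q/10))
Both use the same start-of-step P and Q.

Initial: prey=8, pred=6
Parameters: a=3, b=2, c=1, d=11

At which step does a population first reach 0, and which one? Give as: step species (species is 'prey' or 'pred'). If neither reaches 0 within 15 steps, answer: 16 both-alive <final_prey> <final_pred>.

Answer: 1 pred

Derivation:
Step 1: prey: 8+2-0=10; pred: 6+0-6=0
First extinction: pred at step 1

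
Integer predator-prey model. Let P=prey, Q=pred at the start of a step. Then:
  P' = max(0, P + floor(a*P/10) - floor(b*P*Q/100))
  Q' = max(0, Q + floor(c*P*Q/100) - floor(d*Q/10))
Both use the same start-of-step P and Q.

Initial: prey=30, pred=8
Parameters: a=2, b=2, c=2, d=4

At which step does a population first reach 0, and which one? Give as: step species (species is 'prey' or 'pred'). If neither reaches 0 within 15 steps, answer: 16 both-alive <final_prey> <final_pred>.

Step 1: prey: 30+6-4=32; pred: 8+4-3=9
Step 2: prey: 32+6-5=33; pred: 9+5-3=11
Step 3: prey: 33+6-7=32; pred: 11+7-4=14
Step 4: prey: 32+6-8=30; pred: 14+8-5=17
Step 5: prey: 30+6-10=26; pred: 17+10-6=21
Step 6: prey: 26+5-10=21; pred: 21+10-8=23
Step 7: prey: 21+4-9=16; pred: 23+9-9=23
Step 8: prey: 16+3-7=12; pred: 23+7-9=21
Step 9: prey: 12+2-5=9; pred: 21+5-8=18
Step 10: prey: 9+1-3=7; pred: 18+3-7=14
Step 11: prey: 7+1-1=7; pred: 14+1-5=10
Step 12: prey: 7+1-1=7; pred: 10+1-4=7
Step 13: prey: 7+1-0=8; pred: 7+0-2=5
Step 14: prey: 8+1-0=9; pred: 5+0-2=3
Step 15: prey: 9+1-0=10; pred: 3+0-1=2
No extinction within 15 steps

Answer: 16 both-alive 10 2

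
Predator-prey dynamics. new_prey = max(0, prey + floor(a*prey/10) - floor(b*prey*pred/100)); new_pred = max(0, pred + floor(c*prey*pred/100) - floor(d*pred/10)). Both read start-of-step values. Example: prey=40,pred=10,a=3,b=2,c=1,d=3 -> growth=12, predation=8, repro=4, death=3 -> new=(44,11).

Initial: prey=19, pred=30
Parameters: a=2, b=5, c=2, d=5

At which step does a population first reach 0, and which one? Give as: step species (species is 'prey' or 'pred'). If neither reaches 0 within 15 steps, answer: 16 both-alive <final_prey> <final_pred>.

Step 1: prey: 19+3-28=0; pred: 30+11-15=26
First extinction: prey at step 1

Answer: 1 prey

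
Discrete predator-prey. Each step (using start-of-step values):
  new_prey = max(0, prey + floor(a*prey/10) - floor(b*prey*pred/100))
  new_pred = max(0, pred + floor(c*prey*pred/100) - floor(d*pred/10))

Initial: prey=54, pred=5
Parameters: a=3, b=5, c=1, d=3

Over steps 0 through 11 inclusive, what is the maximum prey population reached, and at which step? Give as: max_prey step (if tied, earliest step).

Step 1: prey: 54+16-13=57; pred: 5+2-1=6
Step 2: prey: 57+17-17=57; pred: 6+3-1=8
Step 3: prey: 57+17-22=52; pred: 8+4-2=10
Step 4: prey: 52+15-26=41; pred: 10+5-3=12
Step 5: prey: 41+12-24=29; pred: 12+4-3=13
Step 6: prey: 29+8-18=19; pred: 13+3-3=13
Step 7: prey: 19+5-12=12; pred: 13+2-3=12
Step 8: prey: 12+3-7=8; pred: 12+1-3=10
Step 9: prey: 8+2-4=6; pred: 10+0-3=7
Step 10: prey: 6+1-2=5; pred: 7+0-2=5
Step 11: prey: 5+1-1=5; pred: 5+0-1=4
Max prey = 57 at step 1

Answer: 57 1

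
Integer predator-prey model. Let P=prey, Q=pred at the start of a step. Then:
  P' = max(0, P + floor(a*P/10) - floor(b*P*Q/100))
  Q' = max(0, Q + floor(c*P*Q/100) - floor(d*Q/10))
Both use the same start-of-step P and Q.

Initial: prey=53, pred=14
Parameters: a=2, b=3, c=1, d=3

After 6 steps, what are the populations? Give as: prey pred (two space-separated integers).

Answer: 7 11

Derivation:
Step 1: prey: 53+10-22=41; pred: 14+7-4=17
Step 2: prey: 41+8-20=29; pred: 17+6-5=18
Step 3: prey: 29+5-15=19; pred: 18+5-5=18
Step 4: prey: 19+3-10=12; pred: 18+3-5=16
Step 5: prey: 12+2-5=9; pred: 16+1-4=13
Step 6: prey: 9+1-3=7; pred: 13+1-3=11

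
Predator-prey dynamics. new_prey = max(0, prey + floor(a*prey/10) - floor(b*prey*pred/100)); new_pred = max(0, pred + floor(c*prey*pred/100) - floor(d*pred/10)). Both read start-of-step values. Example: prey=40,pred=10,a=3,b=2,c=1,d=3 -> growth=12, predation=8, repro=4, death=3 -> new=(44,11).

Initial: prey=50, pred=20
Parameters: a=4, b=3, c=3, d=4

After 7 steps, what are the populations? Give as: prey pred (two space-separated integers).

Answer: 0 9

Derivation:
Step 1: prey: 50+20-30=40; pred: 20+30-8=42
Step 2: prey: 40+16-50=6; pred: 42+50-16=76
Step 3: prey: 6+2-13=0; pred: 76+13-30=59
Step 4: prey: 0+0-0=0; pred: 59+0-23=36
Step 5: prey: 0+0-0=0; pred: 36+0-14=22
Step 6: prey: 0+0-0=0; pred: 22+0-8=14
Step 7: prey: 0+0-0=0; pred: 14+0-5=9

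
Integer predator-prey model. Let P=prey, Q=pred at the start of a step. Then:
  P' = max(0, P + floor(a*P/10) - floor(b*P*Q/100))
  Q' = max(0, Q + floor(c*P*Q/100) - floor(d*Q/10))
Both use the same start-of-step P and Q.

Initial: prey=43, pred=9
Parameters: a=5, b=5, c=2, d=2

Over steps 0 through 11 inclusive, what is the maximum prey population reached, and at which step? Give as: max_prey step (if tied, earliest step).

Answer: 45 1

Derivation:
Step 1: prey: 43+21-19=45; pred: 9+7-1=15
Step 2: prey: 45+22-33=34; pred: 15+13-3=25
Step 3: prey: 34+17-42=9; pred: 25+17-5=37
Step 4: prey: 9+4-16=0; pred: 37+6-7=36
Step 5: prey: 0+0-0=0; pred: 36+0-7=29
Step 6: prey: 0+0-0=0; pred: 29+0-5=24
Step 7: prey: 0+0-0=0; pred: 24+0-4=20
Step 8: prey: 0+0-0=0; pred: 20+0-4=16
Step 9: prey: 0+0-0=0; pred: 16+0-3=13
Step 10: prey: 0+0-0=0; pred: 13+0-2=11
Step 11: prey: 0+0-0=0; pred: 11+0-2=9
Max prey = 45 at step 1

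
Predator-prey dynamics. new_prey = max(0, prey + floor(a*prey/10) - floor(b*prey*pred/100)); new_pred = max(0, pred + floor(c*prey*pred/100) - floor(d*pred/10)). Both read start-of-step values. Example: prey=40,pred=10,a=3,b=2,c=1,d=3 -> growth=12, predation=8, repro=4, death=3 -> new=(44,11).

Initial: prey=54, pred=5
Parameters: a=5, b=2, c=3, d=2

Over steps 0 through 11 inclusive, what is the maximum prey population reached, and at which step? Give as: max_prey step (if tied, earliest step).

Answer: 96 2

Derivation:
Step 1: prey: 54+27-5=76; pred: 5+8-1=12
Step 2: prey: 76+38-18=96; pred: 12+27-2=37
Step 3: prey: 96+48-71=73; pred: 37+106-7=136
Step 4: prey: 73+36-198=0; pred: 136+297-27=406
Step 5: prey: 0+0-0=0; pred: 406+0-81=325
Step 6: prey: 0+0-0=0; pred: 325+0-65=260
Step 7: prey: 0+0-0=0; pred: 260+0-52=208
Step 8: prey: 0+0-0=0; pred: 208+0-41=167
Step 9: prey: 0+0-0=0; pred: 167+0-33=134
Step 10: prey: 0+0-0=0; pred: 134+0-26=108
Step 11: prey: 0+0-0=0; pred: 108+0-21=87
Max prey = 96 at step 2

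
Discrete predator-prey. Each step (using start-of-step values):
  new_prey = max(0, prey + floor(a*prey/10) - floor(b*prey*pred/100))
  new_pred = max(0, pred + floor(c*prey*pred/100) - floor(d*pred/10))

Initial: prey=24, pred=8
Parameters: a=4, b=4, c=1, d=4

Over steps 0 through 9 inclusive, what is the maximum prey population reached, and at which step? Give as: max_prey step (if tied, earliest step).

Step 1: prey: 24+9-7=26; pred: 8+1-3=6
Step 2: prey: 26+10-6=30; pred: 6+1-2=5
Step 3: prey: 30+12-6=36; pred: 5+1-2=4
Step 4: prey: 36+14-5=45; pred: 4+1-1=4
Step 5: prey: 45+18-7=56; pred: 4+1-1=4
Step 6: prey: 56+22-8=70; pred: 4+2-1=5
Step 7: prey: 70+28-14=84; pred: 5+3-2=6
Step 8: prey: 84+33-20=97; pred: 6+5-2=9
Step 9: prey: 97+38-34=101; pred: 9+8-3=14
Max prey = 101 at step 9

Answer: 101 9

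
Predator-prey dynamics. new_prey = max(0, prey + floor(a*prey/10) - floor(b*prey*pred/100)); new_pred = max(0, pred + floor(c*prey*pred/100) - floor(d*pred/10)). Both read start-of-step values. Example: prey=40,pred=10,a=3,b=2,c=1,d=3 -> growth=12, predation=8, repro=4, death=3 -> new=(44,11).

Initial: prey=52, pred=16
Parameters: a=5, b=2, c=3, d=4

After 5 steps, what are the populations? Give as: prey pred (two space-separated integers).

Step 1: prey: 52+26-16=62; pred: 16+24-6=34
Step 2: prey: 62+31-42=51; pred: 34+63-13=84
Step 3: prey: 51+25-85=0; pred: 84+128-33=179
Step 4: prey: 0+0-0=0; pred: 179+0-71=108
Step 5: prey: 0+0-0=0; pred: 108+0-43=65

Answer: 0 65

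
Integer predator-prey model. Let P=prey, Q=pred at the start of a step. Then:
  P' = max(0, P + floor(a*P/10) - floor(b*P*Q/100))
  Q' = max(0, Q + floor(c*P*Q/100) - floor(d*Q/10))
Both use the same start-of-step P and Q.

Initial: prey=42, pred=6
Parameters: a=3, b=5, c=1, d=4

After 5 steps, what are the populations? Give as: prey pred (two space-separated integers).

Answer: 42 6

Derivation:
Step 1: prey: 42+12-12=42; pred: 6+2-2=6
Step 2: prey: 42+12-12=42; pred: 6+2-2=6
Step 3: prey: 42+12-12=42; pred: 6+2-2=6
Step 4: prey: 42+12-12=42; pred: 6+2-2=6
Step 5: prey: 42+12-12=42; pred: 6+2-2=6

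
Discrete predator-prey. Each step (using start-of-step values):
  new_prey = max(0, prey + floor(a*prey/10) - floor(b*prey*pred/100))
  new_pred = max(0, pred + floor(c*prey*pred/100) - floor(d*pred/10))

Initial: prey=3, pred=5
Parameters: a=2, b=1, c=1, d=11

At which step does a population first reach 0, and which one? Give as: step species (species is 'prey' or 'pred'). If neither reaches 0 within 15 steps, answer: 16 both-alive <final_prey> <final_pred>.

Answer: 1 pred

Derivation:
Step 1: prey: 3+0-0=3; pred: 5+0-5=0
First extinction: pred at step 1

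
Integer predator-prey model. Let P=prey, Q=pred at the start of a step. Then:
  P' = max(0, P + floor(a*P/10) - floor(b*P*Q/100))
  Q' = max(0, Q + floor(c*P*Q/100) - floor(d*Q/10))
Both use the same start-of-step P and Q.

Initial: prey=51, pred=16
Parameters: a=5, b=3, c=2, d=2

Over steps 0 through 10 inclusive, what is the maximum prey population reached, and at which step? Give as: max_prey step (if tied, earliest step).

Step 1: prey: 51+25-24=52; pred: 16+16-3=29
Step 2: prey: 52+26-45=33; pred: 29+30-5=54
Step 3: prey: 33+16-53=0; pred: 54+35-10=79
Step 4: prey: 0+0-0=0; pred: 79+0-15=64
Step 5: prey: 0+0-0=0; pred: 64+0-12=52
Step 6: prey: 0+0-0=0; pred: 52+0-10=42
Step 7: prey: 0+0-0=0; pred: 42+0-8=34
Step 8: prey: 0+0-0=0; pred: 34+0-6=28
Step 9: prey: 0+0-0=0; pred: 28+0-5=23
Step 10: prey: 0+0-0=0; pred: 23+0-4=19
Max prey = 52 at step 1

Answer: 52 1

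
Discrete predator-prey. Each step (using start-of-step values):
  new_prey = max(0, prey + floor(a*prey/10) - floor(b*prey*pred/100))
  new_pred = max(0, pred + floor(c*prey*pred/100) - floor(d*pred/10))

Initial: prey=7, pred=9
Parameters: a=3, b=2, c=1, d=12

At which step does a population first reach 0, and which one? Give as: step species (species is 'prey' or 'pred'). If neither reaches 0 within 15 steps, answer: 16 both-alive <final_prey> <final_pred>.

Answer: 1 pred

Derivation:
Step 1: prey: 7+2-1=8; pred: 9+0-10=0
First extinction: pred at step 1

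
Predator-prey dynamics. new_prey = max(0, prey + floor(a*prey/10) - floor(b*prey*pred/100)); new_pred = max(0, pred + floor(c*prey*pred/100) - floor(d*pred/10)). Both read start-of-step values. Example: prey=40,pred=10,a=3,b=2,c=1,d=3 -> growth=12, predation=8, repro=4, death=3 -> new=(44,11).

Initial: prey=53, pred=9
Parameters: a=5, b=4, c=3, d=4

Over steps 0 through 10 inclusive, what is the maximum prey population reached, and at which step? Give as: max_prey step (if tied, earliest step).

Step 1: prey: 53+26-19=60; pred: 9+14-3=20
Step 2: prey: 60+30-48=42; pred: 20+36-8=48
Step 3: prey: 42+21-80=0; pred: 48+60-19=89
Step 4: prey: 0+0-0=0; pred: 89+0-35=54
Step 5: prey: 0+0-0=0; pred: 54+0-21=33
Step 6: prey: 0+0-0=0; pred: 33+0-13=20
Step 7: prey: 0+0-0=0; pred: 20+0-8=12
Step 8: prey: 0+0-0=0; pred: 12+0-4=8
Step 9: prey: 0+0-0=0; pred: 8+0-3=5
Step 10: prey: 0+0-0=0; pred: 5+0-2=3
Max prey = 60 at step 1

Answer: 60 1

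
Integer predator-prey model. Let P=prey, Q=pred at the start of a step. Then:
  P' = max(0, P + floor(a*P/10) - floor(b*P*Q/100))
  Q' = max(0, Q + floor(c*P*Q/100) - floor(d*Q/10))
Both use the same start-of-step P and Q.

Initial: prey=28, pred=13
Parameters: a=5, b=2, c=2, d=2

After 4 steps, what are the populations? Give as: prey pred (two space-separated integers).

Answer: 25 68

Derivation:
Step 1: prey: 28+14-7=35; pred: 13+7-2=18
Step 2: prey: 35+17-12=40; pred: 18+12-3=27
Step 3: prey: 40+20-21=39; pred: 27+21-5=43
Step 4: prey: 39+19-33=25; pred: 43+33-8=68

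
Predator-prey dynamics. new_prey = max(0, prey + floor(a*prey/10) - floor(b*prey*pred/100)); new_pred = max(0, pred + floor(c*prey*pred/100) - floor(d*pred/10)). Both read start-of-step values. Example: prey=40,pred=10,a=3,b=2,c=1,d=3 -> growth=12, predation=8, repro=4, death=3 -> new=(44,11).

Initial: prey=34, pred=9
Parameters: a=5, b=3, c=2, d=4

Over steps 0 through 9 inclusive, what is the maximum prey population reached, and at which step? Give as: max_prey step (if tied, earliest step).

Answer: 48 2

Derivation:
Step 1: prey: 34+17-9=42; pred: 9+6-3=12
Step 2: prey: 42+21-15=48; pred: 12+10-4=18
Step 3: prey: 48+24-25=47; pred: 18+17-7=28
Step 4: prey: 47+23-39=31; pred: 28+26-11=43
Step 5: prey: 31+15-39=7; pred: 43+26-17=52
Step 6: prey: 7+3-10=0; pred: 52+7-20=39
Step 7: prey: 0+0-0=0; pred: 39+0-15=24
Step 8: prey: 0+0-0=0; pred: 24+0-9=15
Step 9: prey: 0+0-0=0; pred: 15+0-6=9
Max prey = 48 at step 2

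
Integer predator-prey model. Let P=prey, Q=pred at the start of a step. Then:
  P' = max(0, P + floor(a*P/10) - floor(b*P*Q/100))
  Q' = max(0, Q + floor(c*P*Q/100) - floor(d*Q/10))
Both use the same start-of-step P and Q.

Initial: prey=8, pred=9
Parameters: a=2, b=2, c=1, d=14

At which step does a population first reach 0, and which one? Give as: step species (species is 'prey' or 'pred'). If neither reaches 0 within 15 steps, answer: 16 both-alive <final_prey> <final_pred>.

Answer: 1 pred

Derivation:
Step 1: prey: 8+1-1=8; pred: 9+0-12=0
First extinction: pred at step 1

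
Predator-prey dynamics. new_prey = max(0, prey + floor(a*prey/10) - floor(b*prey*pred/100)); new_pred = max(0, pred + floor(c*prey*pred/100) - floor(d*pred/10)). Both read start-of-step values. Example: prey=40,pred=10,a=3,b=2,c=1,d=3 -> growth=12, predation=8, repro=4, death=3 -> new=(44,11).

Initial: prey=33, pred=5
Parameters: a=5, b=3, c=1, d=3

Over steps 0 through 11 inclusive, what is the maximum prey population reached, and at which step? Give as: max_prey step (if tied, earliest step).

Answer: 117 5

Derivation:
Step 1: prey: 33+16-4=45; pred: 5+1-1=5
Step 2: prey: 45+22-6=61; pred: 5+2-1=6
Step 3: prey: 61+30-10=81; pred: 6+3-1=8
Step 4: prey: 81+40-19=102; pred: 8+6-2=12
Step 5: prey: 102+51-36=117; pred: 12+12-3=21
Step 6: prey: 117+58-73=102; pred: 21+24-6=39
Step 7: prey: 102+51-119=34; pred: 39+39-11=67
Step 8: prey: 34+17-68=0; pred: 67+22-20=69
Step 9: prey: 0+0-0=0; pred: 69+0-20=49
Step 10: prey: 0+0-0=0; pred: 49+0-14=35
Step 11: prey: 0+0-0=0; pred: 35+0-10=25
Max prey = 117 at step 5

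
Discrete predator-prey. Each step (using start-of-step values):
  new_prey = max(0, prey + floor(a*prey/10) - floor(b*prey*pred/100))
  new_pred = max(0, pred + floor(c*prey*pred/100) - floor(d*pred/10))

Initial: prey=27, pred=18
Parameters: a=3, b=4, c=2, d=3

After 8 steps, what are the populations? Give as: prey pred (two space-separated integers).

Answer: 1 4

Derivation:
Step 1: prey: 27+8-19=16; pred: 18+9-5=22
Step 2: prey: 16+4-14=6; pred: 22+7-6=23
Step 3: prey: 6+1-5=2; pred: 23+2-6=19
Step 4: prey: 2+0-1=1; pred: 19+0-5=14
Step 5: prey: 1+0-0=1; pred: 14+0-4=10
Step 6: prey: 1+0-0=1; pred: 10+0-3=7
Step 7: prey: 1+0-0=1; pred: 7+0-2=5
Step 8: prey: 1+0-0=1; pred: 5+0-1=4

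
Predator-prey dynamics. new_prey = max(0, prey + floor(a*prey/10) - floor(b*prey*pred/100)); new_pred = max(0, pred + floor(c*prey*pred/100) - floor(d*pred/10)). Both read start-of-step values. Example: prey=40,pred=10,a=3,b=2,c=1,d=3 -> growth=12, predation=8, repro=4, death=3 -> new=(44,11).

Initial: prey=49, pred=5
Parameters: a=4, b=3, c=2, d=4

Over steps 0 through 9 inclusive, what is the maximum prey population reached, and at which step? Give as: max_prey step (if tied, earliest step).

Step 1: prey: 49+19-7=61; pred: 5+4-2=7
Step 2: prey: 61+24-12=73; pred: 7+8-2=13
Step 3: prey: 73+29-28=74; pred: 13+18-5=26
Step 4: prey: 74+29-57=46; pred: 26+38-10=54
Step 5: prey: 46+18-74=0; pred: 54+49-21=82
Step 6: prey: 0+0-0=0; pred: 82+0-32=50
Step 7: prey: 0+0-0=0; pred: 50+0-20=30
Step 8: prey: 0+0-0=0; pred: 30+0-12=18
Step 9: prey: 0+0-0=0; pred: 18+0-7=11
Max prey = 74 at step 3

Answer: 74 3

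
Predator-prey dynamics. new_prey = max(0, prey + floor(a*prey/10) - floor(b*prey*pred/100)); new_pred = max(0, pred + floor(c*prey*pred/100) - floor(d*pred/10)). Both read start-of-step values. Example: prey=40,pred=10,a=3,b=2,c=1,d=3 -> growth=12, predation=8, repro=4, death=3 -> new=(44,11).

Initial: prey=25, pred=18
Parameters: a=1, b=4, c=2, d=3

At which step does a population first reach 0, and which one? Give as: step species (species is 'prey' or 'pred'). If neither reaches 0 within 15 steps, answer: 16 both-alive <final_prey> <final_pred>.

Step 1: prey: 25+2-18=9; pred: 18+9-5=22
Step 2: prey: 9+0-7=2; pred: 22+3-6=19
Step 3: prey: 2+0-1=1; pred: 19+0-5=14
Step 4: prey: 1+0-0=1; pred: 14+0-4=10
Step 5: prey: 1+0-0=1; pred: 10+0-3=7
Step 6: prey: 1+0-0=1; pred: 7+0-2=5
Step 7: prey: 1+0-0=1; pred: 5+0-1=4
Step 8: prey: 1+0-0=1; pred: 4+0-1=3
Step 9: prey: 1+0-0=1; pred: 3+0-0=3
Steps 10-15: state stable at prey=1, pred=3 (no change)
No extinction within 15 steps

Answer: 16 both-alive 1 3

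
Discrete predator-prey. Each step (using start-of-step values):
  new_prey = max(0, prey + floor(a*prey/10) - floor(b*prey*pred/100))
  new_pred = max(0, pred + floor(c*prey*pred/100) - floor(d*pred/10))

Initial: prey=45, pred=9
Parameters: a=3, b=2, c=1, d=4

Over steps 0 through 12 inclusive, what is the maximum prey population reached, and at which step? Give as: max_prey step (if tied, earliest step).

Step 1: prey: 45+13-8=50; pred: 9+4-3=10
Step 2: prey: 50+15-10=55; pred: 10+5-4=11
Step 3: prey: 55+16-12=59; pred: 11+6-4=13
Step 4: prey: 59+17-15=61; pred: 13+7-5=15
Step 5: prey: 61+18-18=61; pred: 15+9-6=18
Step 6: prey: 61+18-21=58; pred: 18+10-7=21
Step 7: prey: 58+17-24=51; pred: 21+12-8=25
Step 8: prey: 51+15-25=41; pred: 25+12-10=27
Step 9: prey: 41+12-22=31; pred: 27+11-10=28
Step 10: prey: 31+9-17=23; pred: 28+8-11=25
Step 11: prey: 23+6-11=18; pred: 25+5-10=20
Step 12: prey: 18+5-7=16; pred: 20+3-8=15
Max prey = 61 at step 4

Answer: 61 4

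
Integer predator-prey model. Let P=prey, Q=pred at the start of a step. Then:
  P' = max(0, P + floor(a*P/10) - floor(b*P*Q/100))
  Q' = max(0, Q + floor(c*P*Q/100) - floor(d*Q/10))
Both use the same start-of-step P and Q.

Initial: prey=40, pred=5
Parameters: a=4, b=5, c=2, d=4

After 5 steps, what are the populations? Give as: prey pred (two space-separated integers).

Step 1: prey: 40+16-10=46; pred: 5+4-2=7
Step 2: prey: 46+18-16=48; pred: 7+6-2=11
Step 3: prey: 48+19-26=41; pred: 11+10-4=17
Step 4: prey: 41+16-34=23; pred: 17+13-6=24
Step 5: prey: 23+9-27=5; pred: 24+11-9=26

Answer: 5 26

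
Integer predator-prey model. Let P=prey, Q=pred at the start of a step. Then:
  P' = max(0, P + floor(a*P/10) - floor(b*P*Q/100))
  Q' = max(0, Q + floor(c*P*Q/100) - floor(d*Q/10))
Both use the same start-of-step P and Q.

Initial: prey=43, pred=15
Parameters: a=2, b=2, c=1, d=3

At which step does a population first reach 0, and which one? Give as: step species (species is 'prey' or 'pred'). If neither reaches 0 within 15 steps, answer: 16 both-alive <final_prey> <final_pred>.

Answer: 16 both-alive 22 6

Derivation:
Step 1: prey: 43+8-12=39; pred: 15+6-4=17
Step 2: prey: 39+7-13=33; pred: 17+6-5=18
Step 3: prey: 33+6-11=28; pred: 18+5-5=18
Step 4: prey: 28+5-10=23; pred: 18+5-5=18
Step 5: prey: 23+4-8=19; pred: 18+4-5=17
Step 6: prey: 19+3-6=16; pred: 17+3-5=15
Step 7: prey: 16+3-4=15; pred: 15+2-4=13
Step 8: prey: 15+3-3=15; pred: 13+1-3=11
Step 9: prey: 15+3-3=15; pred: 11+1-3=9
Step 10: prey: 15+3-2=16; pred: 9+1-2=8
Step 11: prey: 16+3-2=17; pred: 8+1-2=7
Step 12: prey: 17+3-2=18; pred: 7+1-2=6
Step 13: prey: 18+3-2=19; pred: 6+1-1=6
Step 14: prey: 19+3-2=20; pred: 6+1-1=6
Step 15: prey: 20+4-2=22; pred: 6+1-1=6
No extinction within 15 steps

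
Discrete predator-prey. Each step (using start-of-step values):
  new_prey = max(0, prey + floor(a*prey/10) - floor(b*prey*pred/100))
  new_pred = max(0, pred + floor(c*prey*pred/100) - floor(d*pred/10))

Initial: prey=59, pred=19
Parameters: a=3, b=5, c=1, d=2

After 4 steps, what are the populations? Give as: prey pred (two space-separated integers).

Answer: 0 18

Derivation:
Step 1: prey: 59+17-56=20; pred: 19+11-3=27
Step 2: prey: 20+6-27=0; pred: 27+5-5=27
Step 3: prey: 0+0-0=0; pred: 27+0-5=22
Step 4: prey: 0+0-0=0; pred: 22+0-4=18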